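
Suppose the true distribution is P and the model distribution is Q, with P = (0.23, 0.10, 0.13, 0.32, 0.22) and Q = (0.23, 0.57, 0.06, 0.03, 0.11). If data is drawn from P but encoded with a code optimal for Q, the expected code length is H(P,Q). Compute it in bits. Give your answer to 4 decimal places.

H(P,Q) = −Σ p·log₂ q.
  −0.23·log₂(0.23) = 0.48767
  −0.10·log₂(0.57) = 0.08110
  −0.13·log₂(0.06) = 0.52766
  −0.32·log₂(0.03) = 1.61885
  −0.22·log₂(0.11) = 0.70057
H(P,Q) = 3.4158 bits.

3.4158 bits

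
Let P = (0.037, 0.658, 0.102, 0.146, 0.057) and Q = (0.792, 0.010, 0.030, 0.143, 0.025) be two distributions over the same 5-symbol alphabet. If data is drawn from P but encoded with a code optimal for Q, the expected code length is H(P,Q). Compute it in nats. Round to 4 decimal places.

3.8907 nats

H(P,Q) = −Σ p·ln q.
  −0.037·ln(0.792) = 0.00863
  −0.658·ln(0.010) = 3.03020
  −0.102·ln(0.030) = 0.35767
  −0.146·ln(0.143) = 0.28396
  −0.057·ln(0.025) = 0.21027
H(P,Q) = 3.8907 nats.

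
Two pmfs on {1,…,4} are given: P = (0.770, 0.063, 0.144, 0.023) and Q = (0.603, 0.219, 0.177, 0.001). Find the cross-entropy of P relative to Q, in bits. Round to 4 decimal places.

H(P,Q) = −Σ p·log₂ q.
  −0.770·log₂(0.603) = 0.56192
  −0.063·log₂(0.219) = 0.13803
  −0.144·log₂(0.177) = 0.35974
  −0.023·log₂(0.001) = 0.22921
H(P,Q) = 1.2889 bits.

1.2889 bits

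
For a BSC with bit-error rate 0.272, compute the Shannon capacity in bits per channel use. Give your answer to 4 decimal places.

Binary symmetric channel: C = 1 − h₂(ε) where h₂ is the binary entropy function.
h₂(0.272) = −0.272·log₂0.272 − 0.728·log₂0.728 = 0.8443.
C = 1 − 0.8443 = 0.1557 bits per channel use.

0.1557 bits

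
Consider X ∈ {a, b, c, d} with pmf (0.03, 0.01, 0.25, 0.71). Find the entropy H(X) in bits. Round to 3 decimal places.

H(X) = −Σ p·log₂ p.
  −(0.03)·log₂(0.03) = 0.1518
  −(0.01)·log₂(0.01) = 0.0664
  −(0.25)·log₂(0.25) = 0.5000
  −(0.71)·log₂(0.71) = 0.3508
Sum: 0.1518 + 0.0664 + 0.5000 + 0.3508 = 1.069 bits.

1.069 bits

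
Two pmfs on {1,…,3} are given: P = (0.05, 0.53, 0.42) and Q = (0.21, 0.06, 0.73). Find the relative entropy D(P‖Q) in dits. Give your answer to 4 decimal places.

0.3695 dits

D(P‖Q) = Σ p·log₁₀(p/q).
  0.05·log₁₀(0.05/0.21) = -0.03116
  0.53·log₁₀(0.53/0.06) = 0.50145
  0.42·log₁₀(0.42/0.73) = -0.10083
D(P‖Q) = 0.3695 dits.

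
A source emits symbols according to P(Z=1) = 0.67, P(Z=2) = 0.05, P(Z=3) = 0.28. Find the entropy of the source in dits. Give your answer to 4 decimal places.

0.3364 dits

H(Z) = −Σ p·log₁₀ p.
  −(0.67)·log₁₀(0.67) = 0.11653
  −(0.05)·log₁₀(0.05) = 0.06505
  −(0.28)·log₁₀(0.28) = 0.15480
Sum: 0.11653 + 0.06505 + 0.15480 = 0.3364 dits.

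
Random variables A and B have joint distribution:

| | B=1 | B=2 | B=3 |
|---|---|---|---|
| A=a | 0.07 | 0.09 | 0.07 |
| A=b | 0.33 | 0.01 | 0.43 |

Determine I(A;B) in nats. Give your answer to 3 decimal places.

Marginals: p(A) = (0.2300, 0.7700), p(B) = (0.4000, 0.1000, 0.5000).
I(A;B) = Σ p(x,y)·ln[p(x,y)/(p(x)p(y))].
  (a,1): 0.07·ln(0.7609) = -0.0191
  (a,2): 0.09·ln(3.9130) = 0.1228
  (a,3): 0.07·ln(0.6087) = -0.0348
  (b,1): 0.33·ln(1.0714) = 0.0228
  (b,2): 0.01·ln(0.1299) = -0.0204
  (b,3): 0.43·ln(1.1169) = 0.0475
Sum = 0.119 nats.

0.119 nats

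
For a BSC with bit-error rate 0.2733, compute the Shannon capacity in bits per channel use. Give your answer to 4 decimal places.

Binary symmetric channel: C = 1 − h₂(ε) where h₂ is the binary entropy function.
h₂(0.2733) = −0.2733·log₂0.2733 − 0.7267·log₂0.7267 = 0.8462.
C = 1 − 0.8462 = 0.1538 bits per channel use.

0.1538 bits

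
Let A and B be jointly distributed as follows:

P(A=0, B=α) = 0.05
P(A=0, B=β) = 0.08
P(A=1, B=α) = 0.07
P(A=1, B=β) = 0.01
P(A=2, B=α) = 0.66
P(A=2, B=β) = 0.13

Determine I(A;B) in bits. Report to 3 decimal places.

Marginals: p(A) = (0.1300, 0.0800, 0.7900), p(B) = (0.7800, 0.2200).
I(A;B) = Σ p(x,y)·log₂[p(x,y)/(p(x)p(y))].
  (0,α): 0.05·log₂(0.4931) = -0.0510
  (0,β): 0.08·log₂(2.7972) = 0.1187
  (1,α): 0.07·log₂(1.1218) = 0.0116
  (1,β): 0.01·log₂(0.5682) = -0.0082
  (2,α): 0.66·log₂(1.0711) = 0.0654
  (2,β): 0.13·log₂(0.7480) = -0.0545
Sum = 0.082 bits.

0.082 bits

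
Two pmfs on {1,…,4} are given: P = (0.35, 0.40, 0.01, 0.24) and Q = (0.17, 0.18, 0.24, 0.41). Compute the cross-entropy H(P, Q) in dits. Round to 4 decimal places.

0.6664 dits

H(P,Q) = −Σ p·log₁₀ q.
  −0.35·log₁₀(0.17) = 0.26934
  −0.40·log₁₀(0.18) = 0.29789
  −0.01·log₁₀(0.24) = 0.00620
  −0.24·log₁₀(0.41) = 0.09293
H(P,Q) = 0.6664 dits.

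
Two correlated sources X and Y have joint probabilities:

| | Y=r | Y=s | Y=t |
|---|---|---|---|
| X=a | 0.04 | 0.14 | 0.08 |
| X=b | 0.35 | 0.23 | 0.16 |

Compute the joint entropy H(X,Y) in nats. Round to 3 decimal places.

H(X,Y) = −Σ p(x,y)·ln p(x,y) over all 6 cells.
  cell (a,r): −0.04·ln0.04 = 0.1288
  cell (a,s): −0.14·ln0.14 = 0.2753
  cell (a,t): −0.08·ln0.08 = 0.2021
  cell (b,r): −0.35·ln0.35 = 0.3674
  cell (b,s): −0.23·ln0.23 = 0.3380
  cell (b,t): −0.16·ln0.16 = 0.2932
Sum = 1.605 nats.

1.605 nats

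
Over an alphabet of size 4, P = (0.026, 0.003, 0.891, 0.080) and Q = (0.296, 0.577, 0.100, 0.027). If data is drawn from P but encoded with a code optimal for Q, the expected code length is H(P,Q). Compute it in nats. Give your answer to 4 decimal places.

2.3739 nats

H(P,Q) = −Σ p·ln q.
  −0.026·ln(0.296) = 0.03165
  −0.003·ln(0.577) = 0.00165
  −0.891·ln(0.100) = 2.05160
  −0.080·ln(0.027) = 0.28895
H(P,Q) = 2.3739 nats.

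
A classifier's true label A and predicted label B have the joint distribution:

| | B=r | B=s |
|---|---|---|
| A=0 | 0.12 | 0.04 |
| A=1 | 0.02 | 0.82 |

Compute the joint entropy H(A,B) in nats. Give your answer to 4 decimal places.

0.6242 nats

H(A,B) = −Σ p(x,y)·ln p(x,y) over all 4 cells.
  cell (0,r): −0.12·ln0.12 = 0.25443
  cell (0,s): −0.04·ln0.04 = 0.12876
  cell (1,r): −0.02·ln0.02 = 0.07824
  cell (1,s): −0.82·ln0.82 = 0.16273
Sum = 0.6242 nats.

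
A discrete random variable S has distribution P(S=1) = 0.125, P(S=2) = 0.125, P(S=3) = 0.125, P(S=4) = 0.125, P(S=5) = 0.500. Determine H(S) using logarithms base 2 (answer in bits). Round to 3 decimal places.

2.000 bits

H(S) = −Σ p·log₂ p.
  −(0.125)·log₂(0.125) = 0.3750
  −(0.125)·log₂(0.125) = 0.3750
  −(0.125)·log₂(0.125) = 0.3750
  −(0.125)·log₂(0.125) = 0.3750
  −(0.500)·log₂(0.500) = 0.5000
Sum: 0.3750 + 0.3750 + 0.3750 + 0.3750 + 0.5000 = 2.000 bits.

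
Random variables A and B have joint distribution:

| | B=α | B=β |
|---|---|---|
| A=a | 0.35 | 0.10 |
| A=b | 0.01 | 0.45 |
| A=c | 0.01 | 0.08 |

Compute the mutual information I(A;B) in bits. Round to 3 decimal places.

Marginals: p(A) = (0.4500, 0.4600, 0.0900), p(B) = (0.3700, 0.6300).
I(A;B) = H(A) + H(B) − H(A,B).
H(A) = 1.3464, H(B) = 0.9507, H(A,B) = 1.8051.
I(A;B) = 1.3464 + 0.9507 − 1.8051 = 0.492 bits.

0.492 bits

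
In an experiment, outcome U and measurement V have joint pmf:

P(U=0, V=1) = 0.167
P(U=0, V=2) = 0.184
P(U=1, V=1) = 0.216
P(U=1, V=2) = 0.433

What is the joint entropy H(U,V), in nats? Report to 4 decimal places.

H(U,V) = −Σ p(x,y)·ln p(x,y) over all 4 cells.
  cell (0,1): −0.167·ln0.167 = 0.29889
  cell (0,2): −0.184·ln0.184 = 0.31148
  cell (1,1): −0.216·ln0.216 = 0.33102
  cell (1,2): −0.433·ln0.433 = 0.36243
Sum = 1.3038 nats.

1.3038 nats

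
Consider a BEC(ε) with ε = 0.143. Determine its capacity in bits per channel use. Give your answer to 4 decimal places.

0.8570 bits

Binary erasure channel: capacity C = 1 − ε.
C = 1 − 0.143 = 0.8570 bits per channel use.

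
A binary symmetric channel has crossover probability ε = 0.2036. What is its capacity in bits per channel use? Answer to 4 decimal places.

0.2709 bits

Binary symmetric channel: C = 1 − h₂(ε) where h₂ is the binary entropy function.
h₂(0.2036) = −0.2036·log₂0.2036 − 0.7964·log₂0.7964 = 0.7291.
C = 1 − 0.7291 = 0.2709 bits per channel use.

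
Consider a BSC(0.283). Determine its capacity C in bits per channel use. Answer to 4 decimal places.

Binary symmetric channel: C = 1 − h₂(ε) where h₂ is the binary entropy function.
h₂(0.283) = −0.283·log₂0.283 − 0.717·log₂0.717 = 0.8595.
C = 1 − 0.8595 = 0.1405 bits per channel use.

0.1405 bits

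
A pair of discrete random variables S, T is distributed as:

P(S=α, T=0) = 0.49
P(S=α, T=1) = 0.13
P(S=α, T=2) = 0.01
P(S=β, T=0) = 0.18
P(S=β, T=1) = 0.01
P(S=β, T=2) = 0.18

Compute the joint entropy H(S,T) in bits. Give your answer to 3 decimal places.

H(S,T) = −Σ p(x,y)·log₂ p(x,y) over all 6 cells.
  cell (α,0): −0.49·log₂0.49 = 0.5043
  cell (α,1): −0.13·log₂0.13 = 0.3826
  cell (α,2): −0.01·log₂0.01 = 0.0664
  cell (β,0): −0.18·log₂0.18 = 0.4453
  cell (β,1): −0.01·log₂0.01 = 0.0664
  cell (β,2): −0.18·log₂0.18 = 0.4453
Sum = 1.910 bits.

1.910 bits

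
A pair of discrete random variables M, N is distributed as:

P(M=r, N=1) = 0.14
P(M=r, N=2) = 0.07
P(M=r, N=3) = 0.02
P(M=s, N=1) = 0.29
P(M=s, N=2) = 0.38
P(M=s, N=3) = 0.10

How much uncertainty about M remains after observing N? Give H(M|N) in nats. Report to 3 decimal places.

Chain rule: H(M|N) = H(M,N) − H(N).
Marginals: p(M) = (0.2300, 0.7700), p(N) = (0.4300, 0.4500, 0.1200).
H(M,N) = 1.4966 nats; H(N) = 0.9767 nats.
H(M|N) = 1.4966 − 0.9767 = 0.520 nats.

0.520 nats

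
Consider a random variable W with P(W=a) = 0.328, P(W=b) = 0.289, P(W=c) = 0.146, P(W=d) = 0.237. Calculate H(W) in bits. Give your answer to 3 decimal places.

H(W) = −Σ p·log₂ p.
  −(0.328)·log₂(0.328) = 0.5275
  −(0.289)·log₂(0.289) = 0.5176
  −(0.146)·log₂(0.146) = 0.4053
  −(0.237)·log₂(0.237) = 0.4923
Sum: 0.5275 + 0.5176 + 0.4053 + 0.4923 = 1.943 bits.

1.943 bits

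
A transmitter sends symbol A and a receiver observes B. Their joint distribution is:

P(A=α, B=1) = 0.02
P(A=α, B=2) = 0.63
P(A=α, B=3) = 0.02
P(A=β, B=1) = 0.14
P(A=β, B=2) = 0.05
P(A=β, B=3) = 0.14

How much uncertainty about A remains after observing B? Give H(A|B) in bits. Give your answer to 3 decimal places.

Chain rule: H(A|B) = H(A,B) − H(B).
Marginals: p(A) = (0.6700, 0.3300), p(B) = (0.1600, 0.6800, 0.1600).
H(A,B) = 1.6560 bits; H(B) = 1.2244 bits.
H(A|B) = 1.6560 − 1.2244 = 0.432 bits.

0.432 bits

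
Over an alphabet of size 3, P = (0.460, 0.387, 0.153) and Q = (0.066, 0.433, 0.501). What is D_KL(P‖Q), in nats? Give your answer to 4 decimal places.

D(P‖Q) = Σ p·ln(p/q).
  0.460·ln(0.460/0.066) = 0.89312
  0.387·ln(0.387/0.433) = -0.04347
  0.153·ln(0.153/0.501) = -0.18148
D(P‖Q) = 0.6682 nats.

0.6682 nats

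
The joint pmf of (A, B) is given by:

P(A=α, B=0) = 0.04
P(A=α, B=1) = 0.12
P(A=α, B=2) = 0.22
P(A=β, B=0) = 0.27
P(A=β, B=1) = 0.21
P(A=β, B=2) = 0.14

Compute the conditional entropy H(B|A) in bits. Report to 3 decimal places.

1.455 bits

Chain rule: H(B|A) = H(A,B) − H(A).
Marginals: p(A) = (0.3800, 0.6200), p(B) = (0.3100, 0.3300, 0.3600).
H(A,B) = 2.4133 bits; H(A) = 0.9580 bits.
H(B|A) = 2.4133 − 0.9580 = 1.455 bits.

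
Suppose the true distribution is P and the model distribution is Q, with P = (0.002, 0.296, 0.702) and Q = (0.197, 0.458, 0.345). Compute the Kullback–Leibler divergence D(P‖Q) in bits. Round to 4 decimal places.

0.5198 bits

D(P‖Q) = Σ p·log₂(p/q).
  0.002·log₂(0.002/0.197) = -0.01324
  0.296·log₂(0.296/0.458) = -0.18641
  0.702·log₂(0.702/0.345) = 0.71946
D(P‖Q) = 0.5198 bits.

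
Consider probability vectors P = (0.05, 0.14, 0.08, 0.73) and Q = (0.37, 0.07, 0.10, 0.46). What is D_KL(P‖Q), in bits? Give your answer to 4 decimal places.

0.4562 bits

D(P‖Q) = Σ p·log₂(p/q).
  0.05·log₂(0.05/0.37) = -0.14438
  0.14·log₂(0.14/0.07) = 0.14000
  0.08·log₂(0.08/0.10) = -0.02575
  0.73·log₂(0.73/0.46) = 0.48637
D(P‖Q) = 0.4562 bits.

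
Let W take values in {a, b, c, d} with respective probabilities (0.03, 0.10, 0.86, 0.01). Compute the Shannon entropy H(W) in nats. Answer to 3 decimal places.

0.511 nats

H(W) = −Σ p·ln p.
  −(0.03)·ln(0.03) = 0.1052
  −(0.10)·ln(0.10) = 0.2303
  −(0.86)·ln(0.86) = 0.1297
  −(0.01)·ln(0.01) = 0.0461
Sum: 0.1052 + 0.2303 + 0.1297 + 0.0461 = 0.511 nats.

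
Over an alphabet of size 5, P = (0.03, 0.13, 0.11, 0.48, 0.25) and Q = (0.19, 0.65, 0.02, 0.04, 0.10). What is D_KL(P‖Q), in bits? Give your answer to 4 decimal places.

1.9401 bits

D(P‖Q) = Σ p·log₂(p/q).
  0.03·log₂(0.03/0.19) = -0.07989
  0.13·log₂(0.13/0.65) = -0.30185
  0.11·log₂(0.11/0.02) = 0.27054
  0.48·log₂(0.48/0.04) = 1.72078
  0.25·log₂(0.25/0.10) = 0.33048
D(P‖Q) = 1.9401 bits.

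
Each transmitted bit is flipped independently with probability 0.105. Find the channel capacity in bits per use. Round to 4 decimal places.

0.5154 bits

Binary symmetric channel: C = 1 − h₂(ε) where h₂ is the binary entropy function.
h₂(0.105) = −0.105·log₂0.105 − 0.895·log₂0.895 = 0.4846.
C = 1 − 0.4846 = 0.5154 bits per channel use.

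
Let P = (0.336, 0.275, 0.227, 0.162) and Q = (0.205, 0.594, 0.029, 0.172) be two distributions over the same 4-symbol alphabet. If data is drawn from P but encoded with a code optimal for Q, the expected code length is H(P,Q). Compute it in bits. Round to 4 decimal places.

2.5457 bits

H(P,Q) = −Σ p·log₂ q.
  −0.336·log₂(0.205) = 0.76820
  −0.275·log₂(0.594) = 0.20665
  −0.227·log₂(0.029) = 1.15947
  −0.162·log₂(0.172) = 0.41140
H(P,Q) = 2.5457 bits.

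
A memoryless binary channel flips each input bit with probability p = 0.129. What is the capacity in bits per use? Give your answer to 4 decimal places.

Binary symmetric channel: C = 1 − h₂(ε) where h₂ is the binary entropy function.
h₂(0.129) = −0.129·log₂0.129 − 0.871·log₂0.871 = 0.5547.
C = 1 − 0.5547 = 0.4453 bits per channel use.

0.4453 bits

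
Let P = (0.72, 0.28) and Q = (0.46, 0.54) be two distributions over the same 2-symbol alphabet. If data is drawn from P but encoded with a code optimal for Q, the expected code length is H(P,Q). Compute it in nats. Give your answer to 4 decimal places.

0.7316 nats

H(P,Q) = −Σ p·ln q.
  −0.72·ln(0.46) = 0.55910
  −0.28·ln(0.54) = 0.17253
H(P,Q) = 0.7316 nats.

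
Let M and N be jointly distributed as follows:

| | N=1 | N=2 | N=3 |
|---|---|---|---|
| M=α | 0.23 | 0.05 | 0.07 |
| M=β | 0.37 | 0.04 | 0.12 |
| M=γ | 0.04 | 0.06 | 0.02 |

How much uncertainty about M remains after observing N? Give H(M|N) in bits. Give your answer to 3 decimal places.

Chain rule: H(M|N) = H(M,N) − H(N).
Marginals: p(M) = (0.3500, 0.5300, 0.1200), p(N) = (0.6400, 0.1500, 0.2100).
H(M,N) = 2.5980 bits; H(N) = 1.2954 bits.
H(M|N) = 2.5980 − 1.2954 = 1.303 bits.

1.303 bits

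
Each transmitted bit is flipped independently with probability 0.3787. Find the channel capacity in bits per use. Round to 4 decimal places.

Binary symmetric channel: C = 1 − h₂(ε) where h₂ is the binary entropy function.
h₂(0.3787) = −0.3787·log₂0.3787 − 0.6213·log₂0.6213 = 0.9571.
C = 1 − 0.9571 = 0.0429 bits per channel use.

0.0429 bits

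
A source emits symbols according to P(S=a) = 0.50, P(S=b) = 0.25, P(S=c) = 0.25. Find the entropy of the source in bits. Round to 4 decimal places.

1.5000 bits

H(S) = −Σ p·log₂ p.
  −(0.50)·log₂(0.50) = 0.50000
  −(0.25)·log₂(0.25) = 0.50000
  −(0.25)·log₂(0.25) = 0.50000
Sum: 0.50000 + 0.50000 + 0.50000 = 1.5000 bits.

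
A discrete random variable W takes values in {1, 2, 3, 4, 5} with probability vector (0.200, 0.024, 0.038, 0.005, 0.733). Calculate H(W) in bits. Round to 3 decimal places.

H(W) = −Σ p·log₂ p.
  −(0.200)·log₂(0.200) = 0.4644
  −(0.024)·log₂(0.024) = 0.1291
  −(0.038)·log₂(0.038) = 0.1793
  −(0.005)·log₂(0.005) = 0.0382
  −(0.733)·log₂(0.733) = 0.3285
Sum: 0.4644 + 0.1291 + 0.1793 + 0.0382 + 0.3285 = 1.139 bits.

1.139 bits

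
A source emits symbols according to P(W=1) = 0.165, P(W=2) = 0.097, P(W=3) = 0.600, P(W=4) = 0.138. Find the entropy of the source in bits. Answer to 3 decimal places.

1.592 bits

H(W) = −Σ p·log₂ p.
  −(0.165)·log₂(0.165) = 0.4289
  −(0.097)·log₂(0.097) = 0.3265
  −(0.600)·log₂(0.600) = 0.4422
  −(0.138)·log₂(0.138) = 0.3943
Sum: 0.4289 + 0.3265 + 0.4422 + 0.3943 = 1.592 bits.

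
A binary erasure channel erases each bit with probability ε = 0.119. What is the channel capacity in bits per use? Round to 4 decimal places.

0.8810 bits

Binary erasure channel: capacity C = 1 − ε.
C = 1 − 0.119 = 0.8810 bits per channel use.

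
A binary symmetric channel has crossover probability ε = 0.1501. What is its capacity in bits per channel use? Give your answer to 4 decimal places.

0.3899 bits

Binary symmetric channel: C = 1 − h₂(ε) where h₂ is the binary entropy function.
h₂(0.1501) = −0.1501·log₂0.1501 − 0.8499·log₂0.8499 = 0.6101.
C = 1 − 0.6101 = 0.3899 bits per channel use.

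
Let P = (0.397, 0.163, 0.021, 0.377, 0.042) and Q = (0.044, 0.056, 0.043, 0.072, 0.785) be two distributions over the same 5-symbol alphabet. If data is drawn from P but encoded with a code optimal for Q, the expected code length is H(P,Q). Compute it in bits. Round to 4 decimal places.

H(P,Q) = −Σ p·log₂ q.
  −0.397·log₂(0.044) = 1.78902
  −0.163·log₂(0.056) = 0.67782
  −0.021·log₂(0.043) = 0.09533
  −0.377·log₂(0.072) = 1.43104
  −0.042·log₂(0.785) = 0.01467
H(P,Q) = 4.0079 bits.

4.0079 bits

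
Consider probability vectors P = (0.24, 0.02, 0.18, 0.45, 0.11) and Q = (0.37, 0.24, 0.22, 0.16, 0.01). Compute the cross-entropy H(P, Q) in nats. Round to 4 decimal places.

H(P,Q) = −Σ p·ln q.
  −0.24·ln(0.37) = 0.23862
  −0.02·ln(0.24) = 0.02854
  −0.18·ln(0.22) = 0.27254
  −0.45·ln(0.16) = 0.82466
  −0.11·ln(0.01) = 0.50657
H(P,Q) = 1.8709 nats.

1.8709 nats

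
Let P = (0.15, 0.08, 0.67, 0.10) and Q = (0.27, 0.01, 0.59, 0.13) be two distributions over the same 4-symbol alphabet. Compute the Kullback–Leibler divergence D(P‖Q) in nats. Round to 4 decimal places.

0.1371 nats

D(P‖Q) = Σ p·ln(p/q).
  0.15·ln(0.15/0.27) = -0.08817
  0.08·ln(0.08/0.01) = 0.16636
  0.67·ln(0.67/0.59) = 0.08519
  0.10·ln(0.10/0.13) = -0.02624
D(P‖Q) = 0.1371 nats.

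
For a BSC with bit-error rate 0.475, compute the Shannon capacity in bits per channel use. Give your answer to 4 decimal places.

0.0018 bits

Binary symmetric channel: C = 1 − h₂(ε) where h₂ is the binary entropy function.
h₂(0.475) = −0.475·log₂0.475 − 0.525·log₂0.525 = 0.9982.
C = 1 − 0.9982 = 0.0018 bits per channel use.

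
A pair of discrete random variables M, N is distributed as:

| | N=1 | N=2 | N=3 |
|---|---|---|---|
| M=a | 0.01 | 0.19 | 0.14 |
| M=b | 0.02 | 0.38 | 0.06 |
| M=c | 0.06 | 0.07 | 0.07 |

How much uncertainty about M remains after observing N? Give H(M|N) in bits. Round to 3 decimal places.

Marginals: p(M) = (0.3400, 0.4600, 0.2000), p(N) = (0.0900, 0.6400, 0.2700).
H(M|N) = Σ p(N) · H(M|N=·).
  N=1: p=0.0900, H(M|N=1) = 1.2244
  N=2: p=0.6400, H(M|N=2) = 1.3159
  N=3: p=0.2700, H(M|N=3) = 1.4784
Weighted sum = 1.352 bits.

1.352 bits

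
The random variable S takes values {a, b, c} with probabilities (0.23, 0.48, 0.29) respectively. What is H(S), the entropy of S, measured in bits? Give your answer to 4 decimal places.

H(S) = −Σ p·log₂ p.
  −(0.23)·log₂(0.23) = 0.48767
  −(0.48)·log₂(0.48) = 0.50827
  −(0.29)·log₂(0.29) = 0.51790
Sum: 0.48767 + 0.50827 + 0.51790 = 1.5138 bits.

1.5138 bits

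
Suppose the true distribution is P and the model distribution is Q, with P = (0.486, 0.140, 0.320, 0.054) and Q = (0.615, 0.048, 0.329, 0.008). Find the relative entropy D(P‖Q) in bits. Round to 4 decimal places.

D(P‖Q) = Σ p·log₂(p/q).
  0.486·log₂(0.486/0.615) = -0.16506
  0.140·log₂(0.140/0.048) = 0.21620
  0.320·log₂(0.320/0.329) = -0.01281
  0.054·log₂(0.054/0.008) = 0.14876
D(P‖Q) = 0.1871 bits.

0.1871 bits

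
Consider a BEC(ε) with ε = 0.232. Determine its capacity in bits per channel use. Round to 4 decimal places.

0.7680 bits

Binary erasure channel: capacity C = 1 − ε.
C = 1 − 0.232 = 0.7680 bits per channel use.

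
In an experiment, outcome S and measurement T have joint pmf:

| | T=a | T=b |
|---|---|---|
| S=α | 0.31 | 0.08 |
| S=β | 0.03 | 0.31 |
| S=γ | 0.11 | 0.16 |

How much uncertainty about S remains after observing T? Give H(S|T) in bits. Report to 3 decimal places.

1.271 bits

Chain rule: H(S|T) = H(S,T) − H(T).
Marginals: p(S) = (0.3900, 0.3400, 0.2700), p(T) = (0.4500, 0.5500).
H(S,T) = 2.2642 bits; H(T) = 0.9928 bits.
H(S|T) = 2.2642 − 0.9928 = 1.271 bits.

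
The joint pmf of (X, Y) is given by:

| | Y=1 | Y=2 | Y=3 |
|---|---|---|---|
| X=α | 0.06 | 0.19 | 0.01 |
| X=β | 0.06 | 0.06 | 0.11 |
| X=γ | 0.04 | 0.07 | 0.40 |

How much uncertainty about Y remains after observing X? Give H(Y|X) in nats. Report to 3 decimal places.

0.761 nats

Marginals: p(X) = (0.2600, 0.2300, 0.5100), p(Y) = (0.1600, 0.3200, 0.5200).
H(Y|X) = Σ p(X) · H(Y|X=·).
  X=α: p=0.2600, H(Y|X=α) = 0.6929
  X=β: p=0.2300, H(Y|X=β) = 1.0538
  X=γ: p=0.5100, H(Y|X=γ) = 0.6628
Weighted sum = 0.761 nats.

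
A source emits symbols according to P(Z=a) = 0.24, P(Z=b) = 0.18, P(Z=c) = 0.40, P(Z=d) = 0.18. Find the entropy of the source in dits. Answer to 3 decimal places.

H(Z) = −Σ p·log₁₀ p.
  −(0.24)·log₁₀(0.24) = 0.1487
  −(0.18)·log₁₀(0.18) = 0.1341
  −(0.40)·log₁₀(0.40) = 0.1592
  −(0.18)·log₁₀(0.18) = 0.1341
Sum: 0.1487 + 0.1341 + 0.1592 + 0.1341 = 0.576 dits.

0.576 dits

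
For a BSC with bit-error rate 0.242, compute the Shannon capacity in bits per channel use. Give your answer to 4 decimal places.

Binary symmetric channel: C = 1 − h₂(ε) where h₂ is the binary entropy function.
h₂(0.242) = −0.242·log₂0.242 − 0.758·log₂0.758 = 0.7984.
C = 1 − 0.7984 = 0.2016 bits per channel use.

0.2016 bits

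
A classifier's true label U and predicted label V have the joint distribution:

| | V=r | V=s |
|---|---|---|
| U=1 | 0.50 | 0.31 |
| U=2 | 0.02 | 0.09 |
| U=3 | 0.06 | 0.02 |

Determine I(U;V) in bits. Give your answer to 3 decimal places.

Marginals: p(U) = (0.8100, 0.1100, 0.0800), p(V) = (0.5800, 0.4200).
I(U;V) = Σ p(x,y)·log₂[p(x,y)/(p(x)p(y))].
  (1,r): 0.50·log₂(1.0643) = 0.0449
  (1,s): 0.31·log₂(0.9112) = -0.0416
  (2,r): 0.02·log₂(0.3135) = -0.0335
  (2,s): 0.09·log₂(1.9481) = 0.0866
  (3,r): 0.06·log₂(1.2931) = 0.0223
  (3,s): 0.02·log₂(0.5952) = -0.0150
Sum = 0.064 bits.

0.064 bits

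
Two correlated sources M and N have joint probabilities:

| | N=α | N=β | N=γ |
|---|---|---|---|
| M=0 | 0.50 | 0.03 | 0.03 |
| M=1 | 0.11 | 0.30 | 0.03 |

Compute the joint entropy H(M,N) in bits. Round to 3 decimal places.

1.827 bits

H(M,N) = −Σ p(x,y)·log₂ p(x,y) over all 6 cells.
  cell (0,α): −0.50·log₂0.50 = 0.5000
  cell (0,β): −0.03·log₂0.03 = 0.1518
  cell (0,γ): −0.03·log₂0.03 = 0.1518
  cell (1,α): −0.11·log₂0.11 = 0.3503
  cell (1,β): −0.30·log₂0.30 = 0.5211
  cell (1,γ): −0.03·log₂0.03 = 0.1518
Sum = 1.827 bits.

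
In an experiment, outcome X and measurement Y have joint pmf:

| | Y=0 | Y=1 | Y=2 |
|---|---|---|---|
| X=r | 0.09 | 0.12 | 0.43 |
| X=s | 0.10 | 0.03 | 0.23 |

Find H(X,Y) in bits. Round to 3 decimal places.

H(X,Y) = −Σ p(x,y)·log₂ p(x,y) over all 6 cells.
  cell (r,0): −0.09·log₂0.09 = 0.3127
  cell (r,1): −0.12·log₂0.12 = 0.3671
  cell (r,2): −0.43·log₂0.43 = 0.5236
  cell (s,0): −0.10·log₂0.10 = 0.3322
  cell (s,1): −0.03·log₂0.03 = 0.1518
  cell (s,2): −0.23·log₂0.23 = 0.4877
Sum = 2.175 bits.

2.175 bits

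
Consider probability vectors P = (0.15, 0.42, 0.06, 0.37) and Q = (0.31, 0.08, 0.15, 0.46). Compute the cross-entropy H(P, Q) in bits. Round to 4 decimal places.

2.3626 bits

H(P,Q) = −Σ p·log₂ q.
  −0.15·log₂(0.31) = 0.25345
  −0.42·log₂(0.08) = 1.53042
  −0.06·log₂(0.15) = 0.16422
  −0.37·log₂(0.46) = 0.41451
H(P,Q) = 2.3626 bits.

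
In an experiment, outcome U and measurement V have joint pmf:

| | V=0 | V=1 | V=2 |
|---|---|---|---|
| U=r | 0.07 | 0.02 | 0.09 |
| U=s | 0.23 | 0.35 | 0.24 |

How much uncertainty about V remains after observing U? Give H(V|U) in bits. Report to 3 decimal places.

Chain rule: H(V|U) = H(U,V) − H(U).
Marginals: p(U) = (0.1800, 0.8200), p(V) = (0.3000, 0.3700, 0.3300).
H(U,V) = 2.2060 bits; H(U) = 0.6801 bits.
H(V|U) = 2.2060 − 0.6801 = 1.526 bits.

1.526 bits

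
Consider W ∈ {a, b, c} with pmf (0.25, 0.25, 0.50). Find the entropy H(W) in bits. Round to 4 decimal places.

1.5000 bits

H(W) = −Σ p·log₂ p.
  −(0.25)·log₂(0.25) = 0.50000
  −(0.25)·log₂(0.25) = 0.50000
  −(0.50)·log₂(0.50) = 0.50000
Sum: 0.50000 + 0.50000 + 0.50000 = 1.5000 bits.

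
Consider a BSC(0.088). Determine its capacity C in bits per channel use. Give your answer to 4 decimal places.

Binary symmetric channel: C = 1 − h₂(ε) where h₂ is the binary entropy function.
h₂(0.088) = −0.088·log₂0.088 − 0.912·log₂0.912 = 0.4298.
C = 1 − 0.4298 = 0.5702 bits per channel use.

0.5702 bits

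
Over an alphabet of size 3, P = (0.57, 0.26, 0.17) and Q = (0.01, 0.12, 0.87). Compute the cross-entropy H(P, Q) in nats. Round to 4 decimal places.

3.1999 nats

H(P,Q) = −Σ p·ln q.
  −0.57·ln(0.01) = 2.62495
  −0.26·ln(0.12) = 0.55127
  −0.17·ln(0.87) = 0.02367
H(P,Q) = 3.1999 nats.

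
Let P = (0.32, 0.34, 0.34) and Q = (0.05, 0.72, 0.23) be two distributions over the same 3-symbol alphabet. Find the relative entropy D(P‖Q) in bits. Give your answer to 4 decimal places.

0.6807 bits

D(P‖Q) = Σ p·log₂(p/q).
  0.32·log₂(0.32/0.05) = 0.85698
  0.34·log₂(0.34/0.72) = -0.36804
  0.34·log₂(0.34/0.23) = 0.19173
D(P‖Q) = 0.6807 bits.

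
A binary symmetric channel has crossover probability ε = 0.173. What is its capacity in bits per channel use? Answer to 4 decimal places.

Binary symmetric channel: C = 1 − h₂(ε) where h₂ is the binary entropy function.
h₂(0.173) = −0.173·log₂0.173 − 0.827·log₂0.827 = 0.6645.
C = 1 − 0.6645 = 0.3355 bits per channel use.

0.3355 bits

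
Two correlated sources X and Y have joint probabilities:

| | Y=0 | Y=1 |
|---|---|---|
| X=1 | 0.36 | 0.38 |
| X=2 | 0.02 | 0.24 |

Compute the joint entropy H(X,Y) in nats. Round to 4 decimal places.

H(X,Y) = −Σ p(x,y)·ln p(x,y) over all 4 cells.
  cell (1,0): −0.36·ln0.36 = 0.36779
  cell (1,1): −0.38·ln0.38 = 0.36768
  cell (2,0): −0.02·ln0.02 = 0.07824
  cell (2,1): −0.24·ln0.24 = 0.34251
Sum = 1.1562 nats.

1.1562 nats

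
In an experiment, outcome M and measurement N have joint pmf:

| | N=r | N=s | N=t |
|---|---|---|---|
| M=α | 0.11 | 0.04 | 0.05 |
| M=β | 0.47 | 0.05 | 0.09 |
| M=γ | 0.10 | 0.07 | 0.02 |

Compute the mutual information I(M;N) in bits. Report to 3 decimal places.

0.073 bits

Marginals: p(M) = (0.2000, 0.6100, 0.1900), p(N) = (0.6800, 0.1600, 0.1600).
I(M;N) = H(M) + H(N) − H(M,N).
H(M) = 1.3546, H(N) = 1.2244, H(M,N) = 2.5065.
I(M;N) = 1.3546 + 1.2244 − 2.5065 = 0.073 bits.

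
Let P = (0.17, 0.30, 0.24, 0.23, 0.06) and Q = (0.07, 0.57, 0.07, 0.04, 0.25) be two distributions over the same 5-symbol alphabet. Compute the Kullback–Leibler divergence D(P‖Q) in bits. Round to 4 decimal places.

0.8233 bits

D(P‖Q) = Σ p·log₂(p/q).
  0.17·log₂(0.17/0.07) = 0.21762
  0.30·log₂(0.30/0.57) = -0.27780
  0.24·log₂(0.24/0.07) = 0.42663
  0.23·log₂(0.23/0.04) = 0.58042
  0.06·log₂(0.06/0.25) = -0.12353
D(P‖Q) = 0.8233 bits.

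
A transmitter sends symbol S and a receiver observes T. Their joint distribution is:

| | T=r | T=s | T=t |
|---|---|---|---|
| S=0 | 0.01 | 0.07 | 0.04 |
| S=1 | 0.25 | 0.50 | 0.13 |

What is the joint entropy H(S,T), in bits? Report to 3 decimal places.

1.903 bits

H(S,T) = −Σ p(x,y)·log₂ p(x,y) over all 6 cells.
  cell (0,r): −0.01·log₂0.01 = 0.0664
  cell (0,s): −0.07·log₂0.07 = 0.2686
  cell (0,t): −0.04·log₂0.04 = 0.1858
  cell (1,r): −0.25·log₂0.25 = 0.5000
  cell (1,s): −0.50·log₂0.50 = 0.5000
  cell (1,t): −0.13·log₂0.13 = 0.3826
Sum = 1.903 bits.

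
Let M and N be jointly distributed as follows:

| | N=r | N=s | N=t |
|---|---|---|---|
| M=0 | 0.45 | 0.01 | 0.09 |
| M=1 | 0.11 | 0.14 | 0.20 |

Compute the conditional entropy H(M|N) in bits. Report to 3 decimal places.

Chain rule: H(M|N) = H(M,N) − H(N).
Marginals: p(M) = (0.5500, 0.4500), p(N) = (0.5600, 0.1500, 0.2900).
H(M,N) = 2.1093 bits; H(N) = 1.3969 bits.
H(M|N) = 2.1093 − 1.3969 = 0.712 bits.

0.712 bits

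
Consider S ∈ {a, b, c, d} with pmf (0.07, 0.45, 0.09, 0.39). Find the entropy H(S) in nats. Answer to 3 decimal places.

H(S) = −Σ p·ln p.
  −(0.07)·ln(0.07) = 0.1861
  −(0.45)·ln(0.45) = 0.3593
  −(0.09)·ln(0.09) = 0.2167
  −(0.39)·ln(0.39) = 0.3672
Sum: 0.1861 + 0.3593 + 0.2167 + 0.3672 = 1.129 nats.

1.129 nats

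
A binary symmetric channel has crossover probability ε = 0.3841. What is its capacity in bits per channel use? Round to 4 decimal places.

0.0391 bits

Binary symmetric channel: C = 1 − h₂(ε) where h₂ is the binary entropy function.
h₂(0.3841) = −0.3841·log₂0.3841 − 0.6159·log₂0.6159 = 0.9609.
C = 1 − 0.9609 = 0.0391 bits per channel use.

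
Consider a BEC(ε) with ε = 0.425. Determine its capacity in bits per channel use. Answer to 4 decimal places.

0.5750 bits

Binary erasure channel: capacity C = 1 − ε.
C = 1 − 0.425 = 0.5750 bits per channel use.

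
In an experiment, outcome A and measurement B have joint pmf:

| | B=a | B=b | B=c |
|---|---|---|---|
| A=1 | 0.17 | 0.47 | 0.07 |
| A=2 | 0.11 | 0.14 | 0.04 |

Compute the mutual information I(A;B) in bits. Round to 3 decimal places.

0.020 bits

Marginals: p(A) = (0.7100, 0.2900), p(B) = (0.2800, 0.6100, 0.1100).
I(A;B) = H(A) + H(B) − H(A,B).
H(A) = 0.8687, H(B) = 1.2995, H(A,B) = 2.1482.
I(A;B) = 0.8687 + 1.2995 − 2.1482 = 0.020 bits.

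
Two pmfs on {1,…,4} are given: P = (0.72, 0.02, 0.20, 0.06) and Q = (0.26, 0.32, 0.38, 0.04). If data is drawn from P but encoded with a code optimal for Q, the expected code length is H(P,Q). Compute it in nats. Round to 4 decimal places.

1.3793 nats

H(P,Q) = −Σ p·ln q.
  −0.72·ln(0.26) = 0.96989
  −0.02·ln(0.32) = 0.02279
  −0.20·ln(0.38) = 0.19352
  −0.06·ln(0.04) = 0.19313
H(P,Q) = 1.3793 nats.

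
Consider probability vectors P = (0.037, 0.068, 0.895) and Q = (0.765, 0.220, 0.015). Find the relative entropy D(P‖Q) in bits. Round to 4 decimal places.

D(P‖Q) = Σ p·log₂(p/q).
  0.037·log₂(0.037/0.765) = -0.16168
  0.068·log₂(0.068/0.220) = -0.11518
  0.895·log₂(0.895/0.015) = 5.27947
D(P‖Q) = 5.0026 bits.

5.0026 bits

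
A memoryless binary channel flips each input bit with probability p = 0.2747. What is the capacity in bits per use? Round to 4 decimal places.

Binary symmetric channel: C = 1 − h₂(ε) where h₂ is the binary entropy function.
h₂(0.2747) = −0.2747·log₂0.2747 − 0.7253·log₂0.7253 = 0.8481.
C = 1 − 0.8481 = 0.1519 bits per channel use.

0.1519 bits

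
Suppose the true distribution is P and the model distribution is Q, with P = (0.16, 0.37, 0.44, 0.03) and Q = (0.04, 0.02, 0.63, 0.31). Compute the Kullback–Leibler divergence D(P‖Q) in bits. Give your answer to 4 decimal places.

D(P‖Q) = Σ p·log₂(p/q).
  0.16·log₂(0.16/0.04) = 0.32000
  0.37·log₂(0.37/0.02) = 1.55750
  0.44·log₂(0.44/0.63) = -0.22785
  0.03·log₂(0.03/0.31) = -0.10108
D(P‖Q) = 1.5486 bits.

1.5486 bits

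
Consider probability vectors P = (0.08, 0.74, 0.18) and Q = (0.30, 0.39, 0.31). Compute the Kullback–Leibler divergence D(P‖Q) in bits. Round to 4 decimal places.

D(P‖Q) = Σ p·log₂(p/q).
  0.08·log₂(0.08/0.30) = -0.15255
  0.74·log₂(0.74/0.39) = 0.68380
  0.18·log₂(0.18/0.31) = -0.14117
D(P‖Q) = 0.3901 bits.

0.3901 bits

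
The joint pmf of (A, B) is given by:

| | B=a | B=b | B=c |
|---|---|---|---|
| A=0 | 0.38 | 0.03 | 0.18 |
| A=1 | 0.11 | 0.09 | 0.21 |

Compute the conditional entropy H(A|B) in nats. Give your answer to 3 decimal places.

0.598 nats

Marginals: p(A) = (0.5900, 0.4100), p(B) = (0.4900, 0.1200, 0.3900).
H(A|B) = Σ p(B) · H(A|B=·).
  B=a: p=0.4900, H(A|B=a) = 0.5325
  B=b: p=0.1200, H(A|B=b) = 0.5623
  B=c: p=0.3900, H(A|B=c) = 0.6902
Weighted sum = 0.598 nats.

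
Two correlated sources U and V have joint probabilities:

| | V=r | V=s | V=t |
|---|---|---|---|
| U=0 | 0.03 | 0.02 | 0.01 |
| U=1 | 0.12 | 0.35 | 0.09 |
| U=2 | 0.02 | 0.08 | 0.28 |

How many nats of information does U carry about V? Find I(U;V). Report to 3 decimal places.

Marginals: p(U) = (0.0600, 0.5600, 0.3800), p(V) = (0.1700, 0.4500, 0.3800).
I(U;V) = Σ p(x,y)·ln[p(x,y)/(p(x)p(y))].
  (0,r): 0.03·ln(2.9412) = 0.0324
  (0,s): 0.02·ln(0.7407) = -0.0060
  (0,t): 0.01·ln(0.4386) = -0.0082
  (1,r): 0.12·ln(1.2605) = 0.0278
  (1,s): 0.35·ln(1.3889) = 0.1150
  (1,t): 0.09·ln(0.4229) = -0.0774
  (2,r): 0.02·ln(0.3096) = -0.0234
  (2,s): 0.08·ln(0.4678) = -0.0608
  (2,t): 0.28·ln(1.9391) = 0.1854
Sum = 0.185 nats.

0.185 nats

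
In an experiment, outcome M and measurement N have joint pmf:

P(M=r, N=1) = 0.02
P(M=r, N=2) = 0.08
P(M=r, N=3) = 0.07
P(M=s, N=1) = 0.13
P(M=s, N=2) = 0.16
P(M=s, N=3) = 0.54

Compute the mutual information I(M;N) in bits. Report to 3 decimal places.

Marginals: p(M) = (0.1700, 0.8300), p(N) = (0.1500, 0.2400, 0.6100).
I(M;N) = H(M) + H(N) − H(M,N).
H(M) = 0.6577, H(N) = 1.3397, H(M,N) = 1.9586.
I(M;N) = 0.6577 + 1.3397 − 1.9586 = 0.039 bits.

0.039 bits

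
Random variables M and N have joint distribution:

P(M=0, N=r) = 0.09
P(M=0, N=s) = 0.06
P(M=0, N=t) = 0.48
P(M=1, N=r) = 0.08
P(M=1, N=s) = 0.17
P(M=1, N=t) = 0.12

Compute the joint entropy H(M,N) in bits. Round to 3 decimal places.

2.158 bits

H(M,N) = −Σ p(x,y)·log₂ p(x,y) over all 6 cells.
  cell (0,r): −0.09·log₂0.09 = 0.3127
  cell (0,s): −0.06·log₂0.06 = 0.2435
  cell (0,t): −0.48·log₂0.48 = 0.5083
  cell (1,r): −0.08·log₂0.08 = 0.2915
  cell (1,s): −0.17·log₂0.17 = 0.4346
  cell (1,t): −0.12·log₂0.12 = 0.3671
Sum = 2.158 bits.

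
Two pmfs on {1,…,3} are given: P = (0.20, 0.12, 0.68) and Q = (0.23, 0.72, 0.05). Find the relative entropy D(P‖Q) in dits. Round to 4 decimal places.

0.6653 dits

D(P‖Q) = Σ p·log₁₀(p/q).
  0.20·log₁₀(0.20/0.23) = -0.01214
  0.12·log₁₀(0.12/0.72) = -0.09338
  0.68·log₁₀(0.68/0.05) = 0.77081
D(P‖Q) = 0.6653 dits.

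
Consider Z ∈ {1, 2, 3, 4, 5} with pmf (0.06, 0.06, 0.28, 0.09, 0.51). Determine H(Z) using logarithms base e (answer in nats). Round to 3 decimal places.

H(Z) = −Σ p·ln p.
  −(0.06)·ln(0.06) = 0.1688
  −(0.06)·ln(0.06) = 0.1688
  −(0.28)·ln(0.28) = 0.3564
  −(0.09)·ln(0.09) = 0.2167
  −(0.51)·ln(0.51) = 0.3434
Sum: 0.1688 + 0.1688 + 0.3564 + 0.2167 + 0.3434 = 1.254 nats.

1.254 nats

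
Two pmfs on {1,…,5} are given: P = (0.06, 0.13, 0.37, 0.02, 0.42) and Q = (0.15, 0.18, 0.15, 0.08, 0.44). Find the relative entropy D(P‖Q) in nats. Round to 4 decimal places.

0.1895 nats

D(P‖Q) = Σ p·ln(p/q).
  0.06·ln(0.06/0.15) = -0.05498
  0.13·ln(0.13/0.18) = -0.04230
  0.37·ln(0.37/0.15) = 0.33406
  0.02·ln(0.02/0.08) = -0.02773
  0.42·ln(0.42/0.44) = -0.01954
D(P‖Q) = 0.1895 nats.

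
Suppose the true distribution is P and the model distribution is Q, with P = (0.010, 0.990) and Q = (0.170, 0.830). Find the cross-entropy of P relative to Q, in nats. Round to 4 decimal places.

0.2022 nats

H(P,Q) = −Σ p·ln q.
  −0.010·ln(0.170) = 0.01772
  −0.990·ln(0.830) = 0.18447
H(P,Q) = 0.2022 nats.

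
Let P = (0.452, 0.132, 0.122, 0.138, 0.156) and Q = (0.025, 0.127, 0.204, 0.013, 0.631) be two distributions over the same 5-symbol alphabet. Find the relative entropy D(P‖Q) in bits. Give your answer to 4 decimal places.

1.9604 bits

D(P‖Q) = Σ p·log₂(p/q).
  0.452·log₂(0.452/0.025) = 1.88770
  0.132·log₂(0.132/0.127) = 0.00735
  0.122·log₂(0.122/0.204) = -0.09049
  0.138·log₂(0.138/0.013) = 0.47032
  0.156·log₂(0.156/0.631) = -0.31451
D(P‖Q) = 1.9604 bits.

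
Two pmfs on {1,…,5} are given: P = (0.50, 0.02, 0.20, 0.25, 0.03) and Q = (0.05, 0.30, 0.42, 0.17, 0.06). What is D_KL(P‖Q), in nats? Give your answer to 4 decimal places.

1.0244 nats

D(P‖Q) = Σ p·ln(p/q).
  0.50·ln(0.50/0.05) = 1.15129
  0.02·ln(0.02/0.30) = -0.05416
  0.20·ln(0.20/0.42) = -0.14839
  0.25·ln(0.25/0.17) = 0.09642
  0.03·ln(0.03/0.06) = -0.02079
D(P‖Q) = 1.0244 nats.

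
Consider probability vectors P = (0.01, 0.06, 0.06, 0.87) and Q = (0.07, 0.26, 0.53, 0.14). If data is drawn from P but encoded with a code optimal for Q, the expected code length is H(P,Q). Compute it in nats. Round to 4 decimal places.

1.8560 nats

H(P,Q) = −Σ p·ln q.
  −0.01·ln(0.07) = 0.02659
  −0.06·ln(0.26) = 0.08082
  −0.06·ln(0.53) = 0.03809
  −0.87·ln(0.14) = 1.71052
H(P,Q) = 1.8560 nats.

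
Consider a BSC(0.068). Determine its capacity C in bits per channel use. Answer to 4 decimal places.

Binary symmetric channel: C = 1 − h₂(ε) where h₂ is the binary entropy function.
h₂(0.068) = −0.068·log₂0.068 − 0.932·log₂0.932 = 0.3584.
C = 1 − 0.3584 = 0.6416 bits per channel use.

0.6416 bits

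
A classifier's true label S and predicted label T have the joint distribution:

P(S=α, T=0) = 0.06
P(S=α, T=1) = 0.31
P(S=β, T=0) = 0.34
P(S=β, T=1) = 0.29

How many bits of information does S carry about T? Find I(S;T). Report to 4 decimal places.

0.1072 bits

Marginals: p(S) = (0.3700, 0.6300), p(T) = (0.4000, 0.6000).
I(S;T) = Σ p(x,y)·log₂[p(x,y)/(p(x)p(y))].
  (α,0): 0.06·log₂(0.4054) = -0.07815
  (α,1): 0.31·log₂(1.3964) = 0.14933
  (β,0): 0.34·log₂(1.3492) = 0.14692
  (β,1): 0.29·log₂(0.7672) = -0.11088
Sum = 0.1072 bits.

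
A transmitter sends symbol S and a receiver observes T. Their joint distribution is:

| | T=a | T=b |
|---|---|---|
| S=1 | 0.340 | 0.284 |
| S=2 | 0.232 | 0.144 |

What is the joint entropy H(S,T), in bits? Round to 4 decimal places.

H(S,T) = −Σ p(x,y)·log₂ p(x,y) over all 4 cells.
  cell (1,a): −0.340·log₂0.340 = 0.52917
  cell (1,b): −0.284·log₂0.284 = 0.51575
  cell (2,a): −0.232·log₂0.232 = 0.48901
  cell (2,b): −0.144·log₂0.144 = 0.40260
Sum = 1.9365 bits.

1.9365 bits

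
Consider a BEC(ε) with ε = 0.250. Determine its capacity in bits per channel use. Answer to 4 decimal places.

0.7500 bits

Binary erasure channel: capacity C = 1 − ε.
C = 1 − 0.250 = 0.7500 bits per channel use.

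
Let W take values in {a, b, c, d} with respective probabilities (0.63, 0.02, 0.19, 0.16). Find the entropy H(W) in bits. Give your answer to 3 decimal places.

1.411 bits

H(W) = −Σ p·log₂ p.
  −(0.63)·log₂(0.63) = 0.4199
  −(0.02)·log₂(0.02) = 0.1129
  −(0.19)·log₂(0.19) = 0.4552
  −(0.16)·log₂(0.16) = 0.4230
Sum: 0.4199 + 0.1129 + 0.4552 + 0.4230 = 1.411 bits.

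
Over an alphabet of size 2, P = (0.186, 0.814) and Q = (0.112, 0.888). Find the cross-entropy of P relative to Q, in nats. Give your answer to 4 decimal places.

0.5039 nats

H(P,Q) = −Σ p·ln q.
  −0.186·ln(0.112) = 0.40720
  −0.814·ln(0.888) = 0.09669
H(P,Q) = 0.5039 nats.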